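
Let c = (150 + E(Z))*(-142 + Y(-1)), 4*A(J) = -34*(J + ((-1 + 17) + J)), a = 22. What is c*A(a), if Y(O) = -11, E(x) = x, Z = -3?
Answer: 11470410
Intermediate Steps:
A(J) = -136 - 17*J (A(J) = (-34*(J + ((-1 + 17) + J)))/4 = (-34*(J + (16 + J)))/4 = (-34*(16 + 2*J))/4 = (-544 - 68*J)/4 = -136 - 17*J)
c = -22491 (c = (150 - 3)*(-142 - 11) = 147*(-153) = -22491)
c*A(a) = -22491*(-136 - 17*22) = -22491*(-136 - 374) = -22491*(-510) = 11470410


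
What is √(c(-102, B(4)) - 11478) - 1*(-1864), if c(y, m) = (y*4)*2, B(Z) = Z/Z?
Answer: 1864 + 3*I*√1366 ≈ 1864.0 + 110.88*I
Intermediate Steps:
B(Z) = 1
c(y, m) = 8*y (c(y, m) = (4*y)*2 = 8*y)
√(c(-102, B(4)) - 11478) - 1*(-1864) = √(8*(-102) - 11478) - 1*(-1864) = √(-816 - 11478) + 1864 = √(-12294) + 1864 = 3*I*√1366 + 1864 = 1864 + 3*I*√1366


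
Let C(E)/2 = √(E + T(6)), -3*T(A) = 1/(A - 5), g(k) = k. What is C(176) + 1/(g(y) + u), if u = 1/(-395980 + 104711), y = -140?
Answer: -291269/40777661 + 2*√1581/3 ≈ 26.501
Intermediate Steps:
T(A) = -1/(3*(-5 + A)) (T(A) = -1/(3*(A - 5)) = -1/(3*(-5 + A)))
C(E) = 2*√(-⅓ + E) (C(E) = 2*√(E - 1/(-15 + 3*6)) = 2*√(E - 1/(-15 + 18)) = 2*√(E - 1/3) = 2*√(E - 1*⅓) = 2*√(E - ⅓) = 2*√(-⅓ + E))
u = -1/291269 (u = 1/(-291269) = -1/291269 ≈ -3.4333e-6)
C(176) + 1/(g(y) + u) = 2*√(-3 + 9*176)/3 + 1/(-140 - 1/291269) = 2*√(-3 + 1584)/3 + 1/(-40777661/291269) = 2*√1581/3 - 291269/40777661 = -291269/40777661 + 2*√1581/3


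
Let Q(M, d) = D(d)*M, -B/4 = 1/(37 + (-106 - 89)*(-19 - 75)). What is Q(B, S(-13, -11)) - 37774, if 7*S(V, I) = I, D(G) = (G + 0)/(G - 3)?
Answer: -5550360475/146936 ≈ -37774.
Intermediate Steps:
B = -4/18367 (B = -4/(37 + (-106 - 89)*(-19 - 75)) = -4/(37 - 195*(-94)) = -4/(37 + 18330) = -4/18367 ≈ -0.00021778)
D(G) = G/(-3 + G)
S(V, I) = I/7
Q(M, d) = M*d/(-3 + d) (Q(M, d) = (d/(-3 + d))*M = M*d/(-3 + d))
Q(B, S(-13, -11)) - 37774 = -4*(1/7)*(-11)/(18367*(-3 + (1/7)*(-11))) - 37774 = -4/18367*(-11/7)/(-3 - 11/7) - 37774 = -4/18367*(-11/7)/(-32/7) - 37774 = -4/18367*(-11/7)*(-7/32) - 37774 = -11/146936 - 37774 = -5550360475/146936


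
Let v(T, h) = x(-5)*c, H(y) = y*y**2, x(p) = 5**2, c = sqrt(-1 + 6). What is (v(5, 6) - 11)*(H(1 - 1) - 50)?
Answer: 550 - 1250*sqrt(5) ≈ -2245.1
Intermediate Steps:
c = sqrt(5) ≈ 2.2361
x(p) = 25
H(y) = y**3
v(T, h) = 25*sqrt(5)
(v(5, 6) - 11)*(H(1 - 1) - 50) = (25*sqrt(5) - 11)*((1 - 1)**3 - 50) = (-11 + 25*sqrt(5))*(0**3 - 50) = (-11 + 25*sqrt(5))*(0 - 50) = (-11 + 25*sqrt(5))*(-50) = 550 - 1250*sqrt(5)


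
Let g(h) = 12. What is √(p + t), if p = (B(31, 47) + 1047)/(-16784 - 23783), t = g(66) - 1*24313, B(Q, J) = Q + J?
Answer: 4*I*√2499484468879/40567 ≈ 155.89*I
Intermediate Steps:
B(Q, J) = J + Q
t = -24301 (t = 12 - 1*24313 = 12 - 24313 = -24301)
p = -1125/40567 (p = ((47 + 31) + 1047)/(-16784 - 23783) = (78 + 1047)/(-40567) = 1125*(-1/40567) = -1125/40567 ≈ -0.027732)
√(p + t) = √(-1125/40567 - 24301) = √(-985819792/40567) = 4*I*√2499484468879/40567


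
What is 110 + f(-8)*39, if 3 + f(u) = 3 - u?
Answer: 422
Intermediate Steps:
f(u) = -u (f(u) = -3 + (3 - u) = -u)
110 + f(-8)*39 = 110 - 1*(-8)*39 = 110 + 8*39 = 110 + 312 = 422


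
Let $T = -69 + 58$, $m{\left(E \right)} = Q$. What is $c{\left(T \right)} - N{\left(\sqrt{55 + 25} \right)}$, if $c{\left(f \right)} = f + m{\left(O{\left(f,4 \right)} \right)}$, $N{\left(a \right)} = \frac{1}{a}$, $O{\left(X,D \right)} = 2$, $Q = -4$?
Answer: $-15 - \frac{\sqrt{5}}{20} \approx -15.112$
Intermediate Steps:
$m{\left(E \right)} = -4$
$T = -11$
$c{\left(f \right)} = -4 + f$ ($c{\left(f \right)} = f - 4 = -4 + f$)
$c{\left(T \right)} - N{\left(\sqrt{55 + 25} \right)} = \left(-4 - 11\right) - \frac{1}{\sqrt{55 + 25}} = -15 - \frac{1}{\sqrt{80}} = -15 - \frac{1}{4 \sqrt{5}} = -15 - \frac{\sqrt{5}}{20}$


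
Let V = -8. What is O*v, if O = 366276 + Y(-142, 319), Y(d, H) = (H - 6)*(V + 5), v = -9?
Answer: -3288033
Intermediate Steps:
Y(d, H) = 18 - 3*H (Y(d, H) = (H - 6)*(-8 + 5) = (-6 + H)*(-3) = 18 - 3*H)
O = 365337 (O = 366276 + (18 - 3*319) = 366276 + (18 - 957) = 366276 - 939 = 365337)
O*v = 365337*(-9) = -3288033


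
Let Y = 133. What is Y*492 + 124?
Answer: 65560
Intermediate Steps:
Y*492 + 124 = 133*492 + 124 = 65436 + 124 = 65560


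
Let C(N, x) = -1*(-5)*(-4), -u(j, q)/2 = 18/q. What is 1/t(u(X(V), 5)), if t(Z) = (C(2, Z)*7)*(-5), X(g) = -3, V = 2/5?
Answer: 1/700 ≈ 0.0014286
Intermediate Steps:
V = 2/5 (V = 2*(1/5) = 2/5 ≈ 0.40000)
u(j, q) = -36/q
C(N, x) = -20 (C(N, x) = 5*(-4) = -20)
t(Z) = 700 (t(Z) = -20*7*(-5) = -140*(-5) = 700)
1/t(u(X(V), 5)) = 1/700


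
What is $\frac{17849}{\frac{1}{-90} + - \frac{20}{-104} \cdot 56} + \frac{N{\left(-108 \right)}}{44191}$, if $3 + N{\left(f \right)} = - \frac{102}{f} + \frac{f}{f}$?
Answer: $\frac{16611394009387}{10012178106} \approx 1659.1$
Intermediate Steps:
$N{\left(f \right)} = -2 - \frac{102}{f}$ ($N{\left(f \right)} = -3 - \left(\frac{102}{f} - \frac{f}{f}\right) = -3 + \left(- \frac{102}{f} + 1\right) = -3 + \left(1 - \frac{102}{f}\right) = -2 - \frac{102}{f}$)
$\frac{17849}{\frac{1}{-90} + - \frac{20}{-104} \cdot 56} + \frac{N{\left(-108 \right)}}{44191} = \frac{17849}{\frac{1}{-90} + - \frac{20}{-104} \cdot 56} + \frac{-2 - \frac{102}{-108}}{44191} = \frac{17849}{- \frac{1}{90} + \left(-20\right) \left(- \frac{1}{104}\right) 56} + \left(-2 - - \frac{17}{18}\right) \frac{1}{44191} = \frac{17849}{- \frac{1}{90} + \frac{5}{26} \cdot 56} + \left(-2 + \frac{17}{18}\right) \frac{1}{44191} = \frac{17849}{- \frac{1}{90} + \frac{140}{13}} - \frac{19}{795438} = \frac{17849}{\frac{12587}{1170}} - \frac{19}{795438} = 17849 \cdot \frac{1170}{12587} - \frac{19}{795438} = \frac{20883330}{12587} - \frac{19}{795438} = \frac{16611394009387}{10012178106}$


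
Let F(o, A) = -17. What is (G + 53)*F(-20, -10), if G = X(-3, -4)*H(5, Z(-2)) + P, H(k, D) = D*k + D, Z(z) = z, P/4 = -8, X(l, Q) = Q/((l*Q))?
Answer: -425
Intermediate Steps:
X(l, Q) = 1/l (X(l, Q) = Q/((Q*l)) = Q*(1/(Q*l)) = 1/l)
P = -32 (P = 4*(-8) = -32)
H(k, D) = D + D*k
G = -28 (G = (-2*(1 + 5))/(-3) - 32 = -(-2)*6/3 - 32 = -⅓*(-12) - 32 = 4 - 32 = -28)
(G + 53)*F(-20, -10) = (-28 + 53)*(-17) = 25*(-17) = -425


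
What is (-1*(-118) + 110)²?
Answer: 51984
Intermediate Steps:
(-1*(-118) + 110)² = (118 + 110)² = 228² = 51984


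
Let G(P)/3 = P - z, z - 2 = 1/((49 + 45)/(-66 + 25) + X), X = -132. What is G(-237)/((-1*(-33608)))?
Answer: -3947679/185045648 ≈ -0.021334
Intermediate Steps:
z = 10971/5506 (z = 2 + 1/((49 + 45)/(-66 + 25) - 132) = 2 + 1/(94/(-41) - 132) = 2 + 1/(94*(-1/41) - 132) = 2 + 1/(-94/41 - 132) = 2 + 1/(-5506/41) = 2 - 41/5506 = 10971/5506 ≈ 1.9926)
G(P) = -32913/5506 + 3*P (G(P) = 3*(P - 1*10971/5506) = 3*(P - 10971/5506) = 3*(-10971/5506 + P) = -32913/5506 + 3*P)
G(-237)/((-1*(-33608))) = (-32913/5506 + 3*(-237))/((-1*(-33608))) = (-32913/5506 - 711)/33608 = -3947679/5506*1/33608 = -3947679/185045648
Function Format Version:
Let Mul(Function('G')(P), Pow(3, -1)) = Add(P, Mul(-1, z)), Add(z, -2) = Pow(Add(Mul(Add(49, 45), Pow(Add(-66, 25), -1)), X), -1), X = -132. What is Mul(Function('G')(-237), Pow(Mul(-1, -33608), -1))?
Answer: Rational(-3947679, 185045648) ≈ -0.021334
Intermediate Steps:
z = Rational(10971, 5506) (z = Add(2, Pow(Add(Mul(Add(49, 45), Pow(Add(-66, 25), -1)), -132), -1)) = Add(2, Pow(Add(Mul(94, Pow(-41, -1)), -132), -1)) = Add(2, Pow(Add(Mul(94, Rational(-1, 41)), -132), -1)) = Add(2, Pow(Add(Rational(-94, 41), -132), -1)) = Add(2, Pow(Rational(-5506, 41), -1)) = Add(2, Rational(-41, 5506)) = Rational(10971, 5506) ≈ 1.9926)
Function('G')(P) = Add(Rational(-32913, 5506), Mul(3, P)) (Function('G')(P) = Mul(3, Add(P, Mul(-1, Rational(10971, 5506)))) = Mul(3, Add(P, Rational(-10971, 5506))) = Mul(3, Add(Rational(-10971, 5506), P)) = Add(Rational(-32913, 5506), Mul(3, P)))
Mul(Function('G')(-237), Pow(Mul(-1, -33608), -1)) = Mul(Add(Rational(-32913, 5506), Mul(3, -237)), Pow(Mul(-1, -33608), -1)) = Mul(Add(Rational(-32913, 5506), -711), Pow(33608, -1)) = Mul(Rational(-3947679, 5506), Rational(1, 33608)) = Rational(-3947679, 185045648)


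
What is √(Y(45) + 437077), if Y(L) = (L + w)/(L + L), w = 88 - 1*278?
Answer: √15734714/6 ≈ 661.12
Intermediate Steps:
w = -190 (w = 88 - 278 = -190)
Y(L) = (-190 + L)/(2*L) (Y(L) = (L - 190)/(L + L) = (-190 + L)/((2*L)) = (-190 + L)*(1/(2*L)) = (-190 + L)/(2*L))
√(Y(45) + 437077) = √((½)*(-190 + 45)/45 + 437077) = √((½)*(1/45)*(-145) + 437077) = √(-29/18 + 437077) = √(7867357/18) = √15734714/6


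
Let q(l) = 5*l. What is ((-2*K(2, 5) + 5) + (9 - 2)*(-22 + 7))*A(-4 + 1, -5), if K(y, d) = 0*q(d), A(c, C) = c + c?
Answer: 600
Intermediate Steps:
A(c, C) = 2*c
K(y, d) = 0 (K(y, d) = 0*(5*d) = 0)
((-2*K(2, 5) + 5) + (9 - 2)*(-22 + 7))*A(-4 + 1, -5) = ((-2*0 + 5) + (9 - 2)*(-22 + 7))*(2*(-4 + 1)) = ((0 + 5) + 7*(-15))*(2*(-3)) = (5 - 105)*(-6) = -100*(-6) = 600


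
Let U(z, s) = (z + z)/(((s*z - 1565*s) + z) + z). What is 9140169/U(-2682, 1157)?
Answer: 14987266118389/1788 ≈ 8.3821e+9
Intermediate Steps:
U(z, s) = 2*z/(-1565*s + 2*z + s*z) (U(z, s) = (2*z)/(((-1565*s + s*z) + z) + z) = (2*z)/((z - 1565*s + s*z) + z) = (2*z)/(-1565*s + 2*z + s*z) = 2*z/(-1565*s + 2*z + s*z))
9140169/U(-2682, 1157) = 9140169/((2*(-2682)/(-1565*1157 + 2*(-2682) + 1157*(-2682)))) = 9140169/((2*(-2682)/(-1810705 - 5364 - 3103074))) = 9140169/((2*(-2682)/(-4919143))) = 9140169/((2*(-2682)*(-1/4919143))) = 9140169/(5364/4919143) = 9140169*(4919143/5364) = 14987266118389/1788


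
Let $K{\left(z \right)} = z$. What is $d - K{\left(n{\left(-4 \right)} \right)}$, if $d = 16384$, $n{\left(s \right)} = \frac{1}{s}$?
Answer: $\frac{65537}{4} \approx 16384.0$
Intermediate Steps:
$d - K{\left(n{\left(-4 \right)} \right)} = 16384 - \frac{1}{-4} = 16384 - - \frac{1}{4} = 16384 + \frac{1}{4} = \frac{65537}{4}$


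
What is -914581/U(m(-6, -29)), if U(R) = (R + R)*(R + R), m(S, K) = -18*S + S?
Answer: -914581/41616 ≈ -21.977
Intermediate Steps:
m(S, K) = -17*S
U(R) = 4*R**2 (U(R) = (2*R)*(2*R) = 4*R**2)
-914581/U(m(-6, -29)) = -914581/(4*(-17*(-6))**2) = -914581/(4*102**2) = -914581/(4*10404) = -914581/41616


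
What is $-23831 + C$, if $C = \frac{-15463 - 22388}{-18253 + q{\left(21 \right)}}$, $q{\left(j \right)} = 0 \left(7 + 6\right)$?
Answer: $- \frac{434949392}{18253} \approx -23829.0$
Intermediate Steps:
$q{\left(j \right)} = 0$ ($q{\left(j \right)} = 0 \cdot 13 = 0$)
$C = \frac{37851}{18253}$ ($C = \frac{-15463 - 22388}{-18253 + 0} = - \frac{37851}{-18253} = \left(-37851\right) \left(- \frac{1}{18253}\right) = \frac{37851}{18253} \approx 2.0737$)
$-23831 + C = -23831 + \frac{37851}{18253} = - \frac{434949392}{18253}$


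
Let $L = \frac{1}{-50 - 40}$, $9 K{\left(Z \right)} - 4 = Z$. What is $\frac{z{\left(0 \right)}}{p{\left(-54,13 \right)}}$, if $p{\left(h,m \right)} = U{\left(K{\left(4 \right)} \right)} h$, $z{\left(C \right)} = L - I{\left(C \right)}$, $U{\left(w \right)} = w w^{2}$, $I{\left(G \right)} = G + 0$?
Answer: $\frac{3}{10240} \approx 0.00029297$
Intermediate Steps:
$K{\left(Z \right)} = \frac{4}{9} + \frac{Z}{9}$
$I{\left(G \right)} = G$
$U{\left(w \right)} = w^{3}$
$L = - \frac{1}{90}$ ($L = \frac{1}{-90} = - \frac{1}{90} \approx -0.011111$)
$z{\left(C \right)} = - \frac{1}{90} - C$
$p{\left(h,m \right)} = \frac{512 h}{729}$ ($p{\left(h,m \right)} = \left(\frac{4}{9} + \frac{1}{9} \cdot 4\right)^{3} h = \left(\frac{4}{9} + \frac{4}{9}\right)^{3} h = \left(\frac{8}{9}\right)^{3} h = \frac{512 h}{729}$)
$\frac{z{\left(0 \right)}}{p{\left(-54,13 \right)}} = \frac{- \frac{1}{90} - 0}{\frac{512}{729} \left(-54\right)} = \frac{- \frac{1}{90} + 0}{- \frac{1024}{27}} = \left(- \frac{1}{90}\right) \left(- \frac{27}{1024}\right) = \frac{3}{10240}$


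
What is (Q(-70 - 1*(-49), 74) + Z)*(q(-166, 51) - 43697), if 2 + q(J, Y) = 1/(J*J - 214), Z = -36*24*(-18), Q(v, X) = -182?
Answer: -9182176768045/13671 ≈ -6.7165e+8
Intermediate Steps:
Z = 15552 (Z = -864*(-18) = 15552)
q(J, Y) = -2 + 1/(-214 + J²) (q(J, Y) = -2 + 1/(J*J - 214) = -2 + 1/(J² - 214) = -2 + 1/(-214 + J²))
(Q(-70 - 1*(-49), 74) + Z)*(q(-166, 51) - 43697) = (-182 + 15552)*((429 - 2*(-166)²)/(-214 + (-166)²) - 43697) = 15370*((429 - 2*27556)/(-214 + 27556) - 43697) = 15370*((429 - 55112)/27342 - 43697) = 15370*((1/27342)*(-54683) - 43697) = 15370*(-54683/27342 - 43697) = 15370*(-1194818057/27342) = -9182176768045/13671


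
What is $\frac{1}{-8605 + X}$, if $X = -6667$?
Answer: $- \frac{1}{15272} \approx -6.5479 \cdot 10^{-5}$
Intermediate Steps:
$\frac{1}{-8605 + X} = \frac{1}{-8605 - 6667} = \frac{1}{-15272} = - \frac{1}{15272}$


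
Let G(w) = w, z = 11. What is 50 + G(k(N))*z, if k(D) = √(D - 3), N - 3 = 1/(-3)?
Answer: 50 + 11*I*√3/3 ≈ 50.0 + 6.3509*I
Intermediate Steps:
N = 8/3 (N = 3 + 1/(-3) = 3 + 1*(-⅓) = 3 - ⅓ = 8/3 ≈ 2.6667)
k(D) = √(-3 + D)
50 + G(k(N))*z = 50 + √(-3 + 8/3)*11 = 50 + √(-⅓)*11 = 50 + (I*√3/3)*11 = 50 + 11*I*√3/3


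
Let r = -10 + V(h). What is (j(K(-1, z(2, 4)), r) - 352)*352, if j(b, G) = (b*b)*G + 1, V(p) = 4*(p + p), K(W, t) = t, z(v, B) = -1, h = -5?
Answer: -141152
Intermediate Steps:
V(p) = 8*p (V(p) = 4*(2*p) = 8*p)
r = -50 (r = -10 + 8*(-5) = -10 - 40 = -50)
j(b, G) = 1 + G*b² (j(b, G) = b²*G + 1 = G*b² + 1 = 1 + G*b²)
(j(K(-1, z(2, 4)), r) - 352)*352 = ((1 - 50*(-1)²) - 352)*352 = ((1 - 50*1) - 352)*352 = ((1 - 50) - 352)*352 = (-49 - 352)*352 = -401*352 = -141152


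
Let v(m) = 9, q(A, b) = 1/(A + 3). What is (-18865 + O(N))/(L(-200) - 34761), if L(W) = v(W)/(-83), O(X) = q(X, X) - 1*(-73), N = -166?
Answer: 254237051/470283036 ≈ 0.54060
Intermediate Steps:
q(A, b) = 1/(3 + A)
O(X) = 73 + 1/(3 + X) (O(X) = 1/(3 + X) - 1*(-73) = 1/(3 + X) + 73 = 73 + 1/(3 + X))
L(W) = -9/83 (L(W) = 9/(-83) = 9*(-1/83) = -9/83)
(-18865 + O(N))/(L(-200) - 34761) = (-18865 + (220 + 73*(-166))/(3 - 166))/(-9/83 - 34761) = (-18865 + (220 - 12118)/(-163))/(-2885172/83) = (-18865 - 1/163*(-11898))*(-83/2885172) = (-18865 + 11898/163)*(-83/2885172) = -3063097/163*(-83/2885172) = 254237051/470283036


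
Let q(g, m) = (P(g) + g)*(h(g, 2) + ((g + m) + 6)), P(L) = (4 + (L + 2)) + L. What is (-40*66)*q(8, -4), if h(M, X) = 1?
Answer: -871200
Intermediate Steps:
P(L) = 6 + 2*L (P(L) = (4 + (2 + L)) + L = (6 + L) + L = 6 + 2*L)
q(g, m) = (6 + 3*g)*(7 + g + m) (q(g, m) = ((6 + 2*g) + g)*(1 + ((g + m) + 6)) = (6 + 3*g)*(1 + (6 + g + m)) = (6 + 3*g)*(7 + g + m))
(-40*66)*q(8, -4) = (-40*66)*(42 + 3*8**2 + 6*(-4) + 27*8 + 3*8*(-4)) = -2640*(42 + 3*64 - 24 + 216 - 96) = -2640*(42 + 192 - 24 + 216 - 96) = -2640*330 = -871200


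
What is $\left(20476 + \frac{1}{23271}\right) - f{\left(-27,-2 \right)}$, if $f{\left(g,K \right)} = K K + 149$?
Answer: $\frac{472936534}{23271} \approx 20323.0$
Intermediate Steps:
$f{\left(g,K \right)} = 149 + K^{2}$ ($f{\left(g,K \right)} = K^{2} + 149 = 149 + K^{2}$)
$\left(20476 + \frac{1}{23271}\right) - f{\left(-27,-2 \right)} = \left(20476 + \frac{1}{23271}\right) - \left(149 + \left(-2\right)^{2}\right) = \left(20476 + \frac{1}{23271}\right) - \left(149 + 4\right) = \frac{476496997}{23271} - 153 = \frac{472936534}{23271}$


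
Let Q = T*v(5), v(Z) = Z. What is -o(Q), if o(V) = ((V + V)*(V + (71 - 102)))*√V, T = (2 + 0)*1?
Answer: 420*√10 ≈ 1328.2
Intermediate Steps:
T = 2 (T = 2*1 = 2)
Q = 10 (Q = 2*5 = 10)
o(V) = 2*V^(3/2)*(-31 + V) (o(V) = ((2*V)*(V - 31))*√V = ((2*V)*(-31 + V))*√V = (2*V*(-31 + V))*√V = 2*V^(3/2)*(-31 + V))
-o(Q) = -2*10^(3/2)*(-31 + 10) = -2*10*√10*(-21) = -(-420)*√10 = 420*√10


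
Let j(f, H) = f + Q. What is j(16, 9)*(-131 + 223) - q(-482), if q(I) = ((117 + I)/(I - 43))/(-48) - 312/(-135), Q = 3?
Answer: 1759669/1008 ≈ 1745.7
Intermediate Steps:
j(f, H) = 3 + f (j(f, H) = f + 3 = 3 + f)
q(I) = 104/45 - (117 + I)/(48*(-43 + I)) (q(I) = ((117 + I)/(-43 + I))*(-1/48) - 312*(-1/135) = ((117 + I)/(-43 + I))*(-1/48) + 104/45 = -(117 + I)/(48*(-43 + I)) + 104/45 = 104/45 - (117 + I)/(48*(-43 + I)))
j(16, 9)*(-131 + 223) - q(-482) = (3 + 16)*(-131 + 223) - (-73307 + 1649*(-482))/(720*(-43 - 482)) = 19*92 - (-73307 - 794818)/(720*(-525)) = 1748 - (-1)*(-868125)/(720*525) = 1748 - 1*2315/1008 = 1748 - 2315/1008 = 1759669/1008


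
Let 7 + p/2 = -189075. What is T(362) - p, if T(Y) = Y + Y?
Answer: 378888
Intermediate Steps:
p = -378164 (p = -14 + 2*(-189075) = -14 - 378150 = -378164)
T(Y) = 2*Y
T(362) - p = 2*362 - 1*(-378164) = 724 + 378164 = 378888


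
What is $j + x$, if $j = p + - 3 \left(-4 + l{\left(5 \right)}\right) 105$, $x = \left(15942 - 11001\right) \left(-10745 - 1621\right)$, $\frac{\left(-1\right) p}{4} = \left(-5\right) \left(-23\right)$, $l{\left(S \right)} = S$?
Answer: $-61101181$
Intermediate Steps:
$p = -460$ ($p = - 4 \left(\left(-5\right) \left(-23\right)\right) = \left(-4\right) 115 = -460$)
$x = -61100406$ ($x = 4941 \left(-12366\right) = -61100406$)
$j = -775$ ($j = -460 + - 3 \left(-4 + 5\right) 105 = -460 + \left(-3\right) 1 \cdot 105 = -460 - 315 = -775$)
$j + x = -775 - 61100406 = -61101181$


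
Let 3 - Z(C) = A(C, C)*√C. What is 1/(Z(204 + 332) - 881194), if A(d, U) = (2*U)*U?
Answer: 881191/176187100446223 - 1149184*√134/176187100446223 ≈ -7.0502e-8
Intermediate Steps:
A(d, U) = 2*U²
Z(C) = 3 - 2*C^(5/2) (Z(C) = 3 - 2*C²*√C = 3 - 2*C^(5/2))
1/(Z(204 + 332) - 881194) = 1/((3 - 2*(204 + 332)^(5/2)) - 881194) = 1/((3 - 1149184*√134) - 881194) = 1/(-881191 - 1149184*√134)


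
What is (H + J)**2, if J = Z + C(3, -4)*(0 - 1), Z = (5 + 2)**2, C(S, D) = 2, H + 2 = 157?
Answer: 40804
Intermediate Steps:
H = 155 (H = -2 + 157 = 155)
Z = 49 (Z = 7**2 = 49)
J = 47 (J = 49 + 2*(0 - 1) = 49 + 2*(-1) = 49 - 2 = 47)
(H + J)**2 = (155 + 47)**2 = 202**2 = 40804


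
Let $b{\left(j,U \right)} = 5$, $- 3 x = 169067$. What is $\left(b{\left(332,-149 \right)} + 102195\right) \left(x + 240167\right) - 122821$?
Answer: $\frac{56356186337}{3} \approx 1.8785 \cdot 10^{10}$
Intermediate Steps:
$x = - \frac{169067}{3}$ ($x = \left(- \frac{1}{3}\right) 169067 = - \frac{169067}{3} \approx -56356.0$)
$\left(b{\left(332,-149 \right)} + 102195\right) \left(x + 240167\right) - 122821 = \left(5 + 102195\right) \left(- \frac{169067}{3} + 240167\right) - 122821 = 102200 \cdot \frac{551434}{3} - 122821 = \frac{56356554800}{3} - 122821 = \frac{56356186337}{3}$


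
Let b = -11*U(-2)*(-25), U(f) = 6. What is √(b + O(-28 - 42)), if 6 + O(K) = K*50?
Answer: 8*I*√29 ≈ 43.081*I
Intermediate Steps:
b = 1650 (b = -11*6*(-25) = -66*(-25) = 1650)
O(K) = -6 + 50*K (O(K) = -6 + K*50 = -6 + 50*K)
√(b + O(-28 - 42)) = √(1650 + (-6 + 50*(-28 - 42))) = √(1650 + (-6 + 50*(-70))) = √(1650 + (-6 - 3500)) = √(1650 - 3506) = √(-1856) = 8*I*√29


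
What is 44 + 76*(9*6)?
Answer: 4148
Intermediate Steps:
44 + 76*(9*6) = 44 + 76*54 = 44 + 4104 = 4148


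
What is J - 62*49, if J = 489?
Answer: -2549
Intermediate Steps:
J - 62*49 = 489 - 62*49 = 489 - 3038 = -2549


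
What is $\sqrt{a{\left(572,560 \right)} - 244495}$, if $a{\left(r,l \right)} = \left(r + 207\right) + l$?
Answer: $2 i \sqrt{60789} \approx 493.11 i$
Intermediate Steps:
$a{\left(r,l \right)} = 207 + l + r$ ($a{\left(r,l \right)} = \left(207 + r\right) + l = 207 + l + r$)
$\sqrt{a{\left(572,560 \right)} - 244495} = \sqrt{\left(207 + 560 + 572\right) - 244495} = \sqrt{1339 - 244495} = \sqrt{-243156} = 2 i \sqrt{60789}$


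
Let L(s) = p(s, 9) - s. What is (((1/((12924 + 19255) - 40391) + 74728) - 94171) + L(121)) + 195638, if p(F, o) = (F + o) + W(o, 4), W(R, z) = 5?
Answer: 1447028307/8212 ≈ 1.7621e+5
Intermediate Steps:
p(F, o) = 5 + F + o (p(F, o) = (F + o) + 5 = 5 + F + o)
L(s) = 14 (L(s) = (5 + s + 9) - s = (14 + s) - s = 14)
(((1/((12924 + 19255) - 40391) + 74728) - 94171) + L(121)) + 195638 = (((1/((12924 + 19255) - 40391) + 74728) - 94171) + 14) + 195638 = (((1/(32179 - 40391) + 74728) - 94171) + 14) + 195638 = (((1/(-8212) + 74728) - 94171) + 14) + 195638 = (((-1/8212 + 74728) - 94171) + 14) + 195638 = ((613666335/8212 - 94171) + 14) + 195638 = (-159665917/8212 + 14) + 195638 = -159550949/8212 + 195638 = 1447028307/8212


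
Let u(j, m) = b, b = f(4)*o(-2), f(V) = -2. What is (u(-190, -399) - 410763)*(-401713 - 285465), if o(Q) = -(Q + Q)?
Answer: 282272794238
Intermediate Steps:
o(Q) = -2*Q
b = -8 (b = -(-4)*(-2) = -2*4 = -8)
u(j, m) = -8
(u(-190, -399) - 410763)*(-401713 - 285465) = (-8 - 410763)*(-401713 - 285465) = -410771*(-687178) = 282272794238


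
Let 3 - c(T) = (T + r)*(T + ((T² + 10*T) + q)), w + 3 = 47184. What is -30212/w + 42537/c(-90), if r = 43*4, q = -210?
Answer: -6366932387/8898289419 ≈ -0.71552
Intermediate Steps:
w = 47181 (w = -3 + 47184 = 47181)
r = 172
c(T) = 3 - (172 + T)*(-210 + T² + 11*T) (c(T) = 3 - (T + 172)*(T + ((T² + 10*T) - 210)) = 3 - (172 + T)*(T + (-210 + T² + 10*T)) = 3 - (172 + T)*(-210 + T² + 11*T))
-30212/w + 42537/c(-90) = -30212/47181 + 42537/(36123 - 1*(-90)³ - 1682*(-90) - 183*(-90)²) = -30212*1/47181 + 42537/(36123 - 1*(-729000) + 151380 - 183*8100) = -30212/47181 + 42537/(36123 + 729000 + 151380 - 1482300) = -30212/47181 + 42537/(-565797) = -30212/47181 + 42537*(-1/565797) = -30212/47181 - 14179/188599 = -6366932387/8898289419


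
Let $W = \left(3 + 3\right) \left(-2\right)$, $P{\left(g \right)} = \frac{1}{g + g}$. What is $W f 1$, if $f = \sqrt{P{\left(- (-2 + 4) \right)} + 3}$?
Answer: $- 6 \sqrt{11} \approx -19.9$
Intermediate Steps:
$P{\left(g \right)} = \frac{1}{2 g}$
$f = \frac{\sqrt{11}}{2}$ ($f = \sqrt{\frac{1}{2 \left(- (-2 + 4)\right)} + 3} = \sqrt{\frac{1}{2 \left(\left(-1\right) 2\right)} + 3} = \sqrt{\frac{1}{2 \left(-2\right)} + 3} = \sqrt{\frac{1}{2} \left(- \frac{1}{2}\right) + 3} = \sqrt{- \frac{1}{4} + 3} = \sqrt{\frac{11}{4}} = \frac{\sqrt{11}}{2} \approx 1.6583$)
$W = -12$ ($W = 6 \left(-2\right) = -12$)
$W f 1 = - 12 \frac{\sqrt{11}}{2} \cdot 1 = - 6 \sqrt{11} \cdot 1 = - 6 \sqrt{11}$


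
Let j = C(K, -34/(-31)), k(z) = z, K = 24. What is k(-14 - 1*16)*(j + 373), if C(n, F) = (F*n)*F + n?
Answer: -12277830/961 ≈ -12776.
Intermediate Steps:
C(n, F) = n + n*F**2 (C(n, F) = n*F**2 + n = n + n*F**2)
j = 50808/961 (j = 24*(1 + (-34/(-31))**2) = 24*(1 + (-34*(-1/31))**2) = 24*(1 + (34/31)**2) = 24*(1 + 1156/961) = 24*(2117/961) = 50808/961 ≈ 52.870)
k(-14 - 1*16)*(j + 373) = (-14 - 1*16)*(50808/961 + 373) = (-14 - 16)*(409261/961) = -30*409261/961 = -12277830/961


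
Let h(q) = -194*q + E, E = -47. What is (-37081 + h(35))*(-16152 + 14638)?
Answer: 66491852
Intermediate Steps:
h(q) = -47 - 194*q (h(q) = -194*q - 47 = -47 - 194*q)
(-37081 + h(35))*(-16152 + 14638) = (-37081 + (-47 - 194*35))*(-16152 + 14638) = (-37081 + (-47 - 6790))*(-1514) = (-37081 - 6837)*(-1514) = -43918*(-1514) = 66491852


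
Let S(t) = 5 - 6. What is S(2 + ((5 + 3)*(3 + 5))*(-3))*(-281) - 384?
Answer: -103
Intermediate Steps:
S(t) = -1
S(2 + ((5 + 3)*(3 + 5))*(-3))*(-281) - 384 = -1*(-281) - 384 = 281 - 384 = -103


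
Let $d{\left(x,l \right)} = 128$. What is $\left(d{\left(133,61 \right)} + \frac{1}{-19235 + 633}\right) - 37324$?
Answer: $- \frac{691919993}{18602} \approx -37196.0$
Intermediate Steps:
$\left(d{\left(133,61 \right)} + \frac{1}{-19235 + 633}\right) - 37324 = \left(128 + \frac{1}{-19235 + 633}\right) - 37324 = \left(128 + \frac{1}{-18602}\right) - 37324 = \left(128 - \frac{1}{18602}\right) - 37324 = \frac{2381055}{18602} - 37324 = - \frac{691919993}{18602}$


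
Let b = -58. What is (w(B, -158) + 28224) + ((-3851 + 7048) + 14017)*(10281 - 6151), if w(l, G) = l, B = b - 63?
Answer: 71121923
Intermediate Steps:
B = -121 (B = -58 - 63 = -121)
(w(B, -158) + 28224) + ((-3851 + 7048) + 14017)*(10281 - 6151) = (-121 + 28224) + ((-3851 + 7048) + 14017)*(10281 - 6151) = 28103 + (3197 + 14017)*4130 = 28103 + 17214*4130 = 28103 + 71093820 = 71121923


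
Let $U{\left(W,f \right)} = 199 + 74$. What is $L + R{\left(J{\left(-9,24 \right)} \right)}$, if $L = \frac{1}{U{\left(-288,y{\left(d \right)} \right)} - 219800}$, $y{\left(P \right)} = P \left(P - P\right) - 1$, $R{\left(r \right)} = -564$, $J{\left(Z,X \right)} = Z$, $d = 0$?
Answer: $- \frac{123813229}{219527} \approx -564.0$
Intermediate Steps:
$y{\left(P \right)} = -1$ ($y{\left(P \right)} = P 0 - 1 = 0 - 1 = -1$)
$U{\left(W,f \right)} = 273$
$L = - \frac{1}{219527}$ ($L = \frac{1}{273 - 219800} = \frac{1}{-219527} = - \frac{1}{219527} \approx -4.5553 \cdot 10^{-6}$)
$L + R{\left(J{\left(-9,24 \right)} \right)} = - \frac{1}{219527} - 564 = - \frac{123813229}{219527}$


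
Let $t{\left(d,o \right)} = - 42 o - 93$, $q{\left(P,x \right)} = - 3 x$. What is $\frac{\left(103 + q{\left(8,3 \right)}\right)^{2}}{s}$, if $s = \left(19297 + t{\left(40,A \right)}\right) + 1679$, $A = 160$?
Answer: $\frac{8836}{14163} \approx 0.62388$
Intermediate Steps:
$t{\left(d,o \right)} = -93 - 42 o$
$s = 14163$ ($s = \left(19297 - 6813\right) + 1679 = 12484 + 1679 = 14163$)
$\frac{\left(103 + q{\left(8,3 \right)}\right)^{2}}{s} = \frac{\left(103 - 9\right)^{2}}{14163} = \left(103 - 9\right)^{2} \cdot \frac{1}{14163} = 94^{2} \cdot \frac{1}{14163} = 8836 \cdot \frac{1}{14163} = \frac{8836}{14163}$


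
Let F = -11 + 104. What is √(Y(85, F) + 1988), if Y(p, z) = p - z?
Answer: 6*√55 ≈ 44.497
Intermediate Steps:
F = 93
√(Y(85, F) + 1988) = √((85 - 1*93) + 1988) = √((85 - 93) + 1988) = √(-8 + 1988) = √1980 = 6*√55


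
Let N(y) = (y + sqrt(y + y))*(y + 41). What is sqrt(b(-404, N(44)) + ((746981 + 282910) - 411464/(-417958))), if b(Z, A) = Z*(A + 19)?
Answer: sqrt(-21344537363258917 - 2999408237247880*sqrt(22))/208979 ≈ 900.49*I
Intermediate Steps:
N(y) = (41 + y)*(y + sqrt(2)*sqrt(y)) (N(y) = (y + sqrt(2*y))*(41 + y) = (y + sqrt(2)*sqrt(y))*(41 + y) = (41 + y)*(y + sqrt(2)*sqrt(y)))
b(Z, A) = Z*(19 + A)
sqrt(b(-404, N(44)) + ((746981 + 282910) - 411464/(-417958))) = sqrt(-404*(19 + (44**2 + 41*44 + sqrt(2)*44**(3/2) + 41*sqrt(2)*sqrt(44))) + ((746981 + 282910) - 411464/(-417958))) = sqrt(-404*(19 + (1936 + 1804 + sqrt(2)*(88*sqrt(11)) + 41*sqrt(2)*(2*sqrt(11)))) + (1029891 - 411464*(-1/417958))) = sqrt(-404*(19 + (1936 + 1804 + 88*sqrt(22) + 82*sqrt(22))) + (1029891 + 205732/208979)) = sqrt(-404*(19 + (3740 + 170*sqrt(22))) + 215225797021/208979) = sqrt(-404*(3759 + 170*sqrt(22)) + 215225797021/208979) = sqrt((-1518636 - 68680*sqrt(22)) + 215225797021/208979) = sqrt(-102137235623/208979 - 68680*sqrt(22))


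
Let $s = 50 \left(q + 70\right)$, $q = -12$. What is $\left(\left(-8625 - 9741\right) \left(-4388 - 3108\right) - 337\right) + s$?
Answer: $137674099$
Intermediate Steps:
$s = 2900$ ($s = 50 \left(-12 + 70\right) = 50 \cdot 58 = 2900$)
$\left(\left(-8625 - 9741\right) \left(-4388 - 3108\right) - 337\right) + s = \left(\left(-8625 - 9741\right) \left(-4388 - 3108\right) - 337\right) + 2900 = \left(\left(-18366\right) \left(-7496\right) - 337\right) + 2900 = \left(137671536 - 337\right) + 2900 = 137671199 + 2900 = 137674099$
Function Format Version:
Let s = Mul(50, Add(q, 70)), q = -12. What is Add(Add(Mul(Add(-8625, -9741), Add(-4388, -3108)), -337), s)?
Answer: 137674099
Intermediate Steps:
s = 2900 (s = Mul(50, Add(-12, 70)) = Mul(50, 58) = 2900)
Add(Add(Mul(Add(-8625, -9741), Add(-4388, -3108)), -337), s) = Add(Add(Mul(Add(-8625, -9741), Add(-4388, -3108)), -337), 2900) = Add(Add(Mul(-18366, -7496), -337), 2900) = Add(Add(137671536, -337), 2900) = Add(137671199, 2900) = 137674099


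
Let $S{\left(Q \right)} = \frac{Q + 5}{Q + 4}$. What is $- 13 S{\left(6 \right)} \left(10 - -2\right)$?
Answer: $- \frac{858}{5} \approx -171.6$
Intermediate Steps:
$S{\left(Q \right)} = \frac{5 + Q}{4 + Q}$
$- 13 S{\left(6 \right)} \left(10 - -2\right) = - 13 \frac{5 + 6}{4 + 6} \left(10 - -2\right) = - 13 \cdot \frac{1}{10} \cdot 11 \left(10 + 2\right) = - 13 \cdot \frac{1}{10} \cdot 11 \cdot 12 = \left(-13\right) \frac{11}{10} \cdot 12 = \left(- \frac{143}{10}\right) 12 = - \frac{858}{5}$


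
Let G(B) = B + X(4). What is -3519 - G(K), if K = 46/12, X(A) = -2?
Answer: -21125/6 ≈ -3520.8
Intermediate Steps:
K = 23/6 (K = 46*(1/12) = 23/6 ≈ 3.8333)
G(B) = -2 + B (G(B) = B - 2 = -2 + B)
-3519 - G(K) = -3519 - (-2 + 23/6) = -3519 - 1*11/6 = -3519 - 11/6 = -21125/6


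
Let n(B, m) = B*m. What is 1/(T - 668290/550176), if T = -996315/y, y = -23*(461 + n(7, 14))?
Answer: 3536806416/269778198455 ≈ 0.013110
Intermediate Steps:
y = -12857 (y = -23*(461 + 7*14) = -23*(461 + 98) = -23*559 = -12857)
T = 996315/12857 (T = -996315/(-12857) = -996315*(-1/12857) = 996315/12857 ≈ 77.492)
1/(T - 668290/550176) = 1/(996315/12857 - 668290/550176) = 1/(996315/12857 - 668290*1/550176) = 1/(996315/12857 - 334145/275088) = 1/(269778198455/3536806416) = 3536806416/269778198455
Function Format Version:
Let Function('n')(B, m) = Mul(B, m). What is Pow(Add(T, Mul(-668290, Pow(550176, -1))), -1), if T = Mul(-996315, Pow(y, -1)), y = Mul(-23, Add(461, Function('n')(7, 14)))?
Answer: Rational(3536806416, 269778198455) ≈ 0.013110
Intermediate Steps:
y = -12857 (y = Mul(-23, Add(461, Mul(7, 14))) = Mul(-23, Add(461, 98)) = Mul(-23, 559) = -12857)
T = Rational(996315, 12857) (T = Mul(-996315, Pow(-12857, -1)) = Mul(-996315, Rational(-1, 12857)) = Rational(996315, 12857) ≈ 77.492)
Pow(Add(T, Mul(-668290, Pow(550176, -1))), -1) = Pow(Add(Rational(996315, 12857), Mul(-668290, Pow(550176, -1))), -1) = Pow(Add(Rational(996315, 12857), Mul(-668290, Rational(1, 550176))), -1) = Pow(Add(Rational(996315, 12857), Rational(-334145, 275088)), -1) = Pow(Rational(269778198455, 3536806416), -1) = Rational(3536806416, 269778198455)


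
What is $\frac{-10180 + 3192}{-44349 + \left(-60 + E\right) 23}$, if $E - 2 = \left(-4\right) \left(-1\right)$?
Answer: $\frac{6988}{45591} \approx 0.15328$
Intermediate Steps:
$E = 6$ ($E = 2 - -4 = 2 + 4 = 6$)
$\frac{-10180 + 3192}{-44349 + \left(-60 + E\right) 23} = \frac{-10180 + 3192}{-44349 + \left(-60 + 6\right) 23} = - \frac{6988}{-44349 - 1242} = - \frac{6988}{-45591} = \left(-6988\right) \left(- \frac{1}{45591}\right) = \frac{6988}{45591}$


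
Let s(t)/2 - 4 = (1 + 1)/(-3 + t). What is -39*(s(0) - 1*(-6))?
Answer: -494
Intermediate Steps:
s(t) = 8 + 4/(-3 + t) (s(t) = 8 + 2*((1 + 1)/(-3 + t)) = 8 + 2*(2/(-3 + t)) = 8 + 4/(-3 + t))
-39*(s(0) - 1*(-6)) = -39*(4*(-5 + 2*0)/(-3 + 0) - 1*(-6)) = -39*(4*(-5 + 0)/(-3) + 6) = -39*(4*(-⅓)*(-5) + 6) = -39*(20/3 + 6) = -39*38/3 = -494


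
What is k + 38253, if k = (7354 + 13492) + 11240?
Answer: 70339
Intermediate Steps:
k = 32086 (k = 20846 + 11240 = 32086)
k + 38253 = 32086 + 38253 = 70339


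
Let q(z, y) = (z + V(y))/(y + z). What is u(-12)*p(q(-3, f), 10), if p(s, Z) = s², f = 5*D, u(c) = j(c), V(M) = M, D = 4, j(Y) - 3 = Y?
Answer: -9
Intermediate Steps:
j(Y) = 3 + Y
u(c) = 3 + c
f = 20 (f = 5*4 = 20)
q(z, y) = 1 (q(z, y) = (z + y)/(y + z) = (y + z)/(y + z) = 1)
u(-12)*p(q(-3, f), 10) = (3 - 12)*1² = -9*1 = -9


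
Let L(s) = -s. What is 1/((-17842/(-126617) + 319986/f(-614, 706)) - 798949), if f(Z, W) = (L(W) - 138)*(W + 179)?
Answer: -15762550330/12593478355063817 ≈ -1.2516e-6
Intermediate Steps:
f(Z, W) = (-138 - W)*(179 + W) (f(Z, W) = (-W - 138)*(W + 179) = (-138 - W)*(179 + W))
1/((-17842/(-126617) + 319986/f(-614, 706)) - 798949) = 1/((-17842/(-126617) + 319986/(-24702 - 1*706² - 317*706)) - 798949) = 1/((-17842*(-1/126617) + 319986/(-24702 - 1*498436 - 223802)) - 798949) = 1/((17842/126617 + 319986/(-24702 - 498436 - 223802)) - 798949) = 1/((17842/126617 + 319986/(-746940)) - 798949) = 1/((17842/126617 + 319986*(-1/746940)) - 798949) = 1/((17842/126617 - 53331/124490) - 798949) = 1/(-4531460647/15762550330 - 798949) = 1/(-12593478355063817/15762550330) = -15762550330/12593478355063817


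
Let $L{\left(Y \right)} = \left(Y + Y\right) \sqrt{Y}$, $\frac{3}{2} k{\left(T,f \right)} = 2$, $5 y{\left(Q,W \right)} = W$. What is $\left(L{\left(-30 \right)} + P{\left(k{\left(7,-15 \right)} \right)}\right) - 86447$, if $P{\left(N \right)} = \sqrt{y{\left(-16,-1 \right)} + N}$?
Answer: $-86447 + \frac{\sqrt{255}}{15} - 60 i \sqrt{30} \approx -86446.0 - 328.63 i$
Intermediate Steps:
$y{\left(Q,W \right)} = \frac{W}{5}$
$k{\left(T,f \right)} = \frac{4}{3}$ ($k{\left(T,f \right)} = \frac{2}{3} \cdot 2 = \frac{4}{3}$)
$L{\left(Y \right)} = 2 Y^{\frac{3}{2}}$ ($L{\left(Y \right)} = 2 Y \sqrt{Y} = 2 Y^{\frac{3}{2}}$)
$P{\left(N \right)} = \sqrt{- \frac{1}{5} + N}$ ($P{\left(N \right)} = \sqrt{\frac{1}{5} \left(-1\right) + N} = \sqrt{- \frac{1}{5} + N}$)
$\left(L{\left(-30 \right)} + P{\left(k{\left(7,-15 \right)} \right)}\right) - 86447 = \left(2 \left(-30\right)^{\frac{3}{2}} + \frac{\sqrt{-5 + 25 \cdot \frac{4}{3}}}{5}\right) - 86447 = \left(2 \left(- 30 i \sqrt{30}\right) + \frac{\sqrt{-5 + \frac{100}{3}}}{5}\right) - 86447 = \left(- 60 i \sqrt{30} + \frac{\sqrt{\frac{85}{3}}}{5}\right) - 86447 = \left(- 60 i \sqrt{30} + \frac{\frac{1}{3} \sqrt{255}}{5}\right) - 86447 = \left(- 60 i \sqrt{30} + \frac{\sqrt{255}}{15}\right) - 86447 = \left(\frac{\sqrt{255}}{15} - 60 i \sqrt{30}\right) - 86447 = -86447 + \frac{\sqrt{255}}{15} - 60 i \sqrt{30}$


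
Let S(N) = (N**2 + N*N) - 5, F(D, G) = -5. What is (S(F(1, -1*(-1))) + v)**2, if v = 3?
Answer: 2304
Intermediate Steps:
S(N) = -5 + 2*N**2 (S(N) = (N**2 + N**2) - 5 = 2*N**2 - 5 = -5 + 2*N**2)
(S(F(1, -1*(-1))) + v)**2 = ((-5 + 2*(-5)**2) + 3)**2 = ((-5 + 2*25) + 3)**2 = ((-5 + 50) + 3)**2 = (45 + 3)**2 = 48**2 = 2304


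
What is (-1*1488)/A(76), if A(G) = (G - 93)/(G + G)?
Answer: 226176/17 ≈ 13304.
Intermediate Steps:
A(G) = (-93 + G)/(2*G) (A(G) = (-93 + G)/((2*G)) = (-93 + G)*(1/(2*G)) = (-93 + G)/(2*G))
(-1*1488)/A(76) = (-1*1488)/(((½)*(-93 + 76)/76)) = -1488/((½)*(1/76)*(-17)) = -1488/(-17/152) = -1488*(-152/17) = 226176/17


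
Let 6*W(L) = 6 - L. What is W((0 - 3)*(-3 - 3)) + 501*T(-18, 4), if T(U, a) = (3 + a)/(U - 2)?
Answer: -3547/20 ≈ -177.35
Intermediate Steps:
T(U, a) = (3 + a)/(-2 + U)
W(L) = 1 - L/6 (W(L) = (6 - L)/6 = 1 - L/6)
W((0 - 3)*(-3 - 3)) + 501*T(-18, 4) = (1 - (0 - 3)*(-3 - 3)/6) + 501*((3 + 4)/(-2 - 18)) = (1 - (-1)*(-6)/2) + 501*(7/(-20)) = (1 - ⅙*18) + 501*(-1/20*7) = (1 - 3) + 501*(-7/20) = -2 - 3507/20 = -3547/20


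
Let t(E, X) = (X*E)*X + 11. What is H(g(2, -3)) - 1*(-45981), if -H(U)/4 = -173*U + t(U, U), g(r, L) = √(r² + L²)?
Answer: 45937 + 640*√13 ≈ 48245.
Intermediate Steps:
g(r, L) = √(L² + r²)
t(E, X) = 11 + E*X² (t(E, X) = (E*X)*X + 11 = E*X² + 11 = 11 + E*X²)
H(U) = -44 - 4*U³ + 692*U (H(U) = -4*(-173*U + (11 + U*U²)) = -4*(-173*U + (11 + U³)) = -4*(11 + U³ - 173*U) = -44 - 4*U³ + 692*U)
H(g(2, -3)) - 1*(-45981) = (-44 - 4*((-3)² + 2²)^(3/2) + 692*√((-3)² + 2²)) - 1*(-45981) = (-44 - 4*(9 + 4)^(3/2) + 692*√(9 + 4)) + 45981 = (-44 - 4*13*√13 + 692*√13) + 45981 = (-44 - 52*√13 + 692*√13) + 45981 = (-44 + 640*√13) + 45981 = 45937 + 640*√13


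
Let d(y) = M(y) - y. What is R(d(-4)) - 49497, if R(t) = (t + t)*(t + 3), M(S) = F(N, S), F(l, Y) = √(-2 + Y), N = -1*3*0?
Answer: -49453 + 22*I*√6 ≈ -49453.0 + 53.889*I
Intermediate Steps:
N = 0 (N = -3*0 = 0)
M(S) = √(-2 + S)
d(y) = √(-2 + y) - y
R(t) = 2*t*(3 + t) (R(t) = (2*t)*(3 + t) = 2*t*(3 + t))
R(d(-4)) - 49497 = 2*(√(-2 - 4) - 1*(-4))*(3 + (√(-2 - 4) - 1*(-4))) - 49497 = 2*(√(-6) + 4)*(3 + (√(-6) + 4)) - 49497 = 2*(I*√6 + 4)*(3 + (I*√6 + 4)) - 49497 = 2*(4 + I*√6)*(3 + (4 + I*√6)) - 49497 = 2*(4 + I*√6)*(7 + I*√6) - 49497 = -49497 + 2*(4 + I*√6)*(7 + I*√6)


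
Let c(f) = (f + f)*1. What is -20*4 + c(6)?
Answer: -68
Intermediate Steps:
c(f) = 2*f (c(f) = (2*f)*1 = 2*f)
-20*4 + c(6) = -20*4 + 2*6 = -80 + 12 = -68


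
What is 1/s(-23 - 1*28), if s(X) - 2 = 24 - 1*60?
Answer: -1/34 ≈ -0.029412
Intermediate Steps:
s(X) = -34 (s(X) = 2 + (24 - 1*60) = 2 + (24 - 60) = 2 - 36 = -34)
1/s(-23 - 1*28) = 1/(-34) = -1/34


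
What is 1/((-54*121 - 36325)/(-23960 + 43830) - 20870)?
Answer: -19870/414729759 ≈ -4.7911e-5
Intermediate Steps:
1/((-54*121 - 36325)/(-23960 + 43830) - 20870) = 1/((-6534 - 36325)/19870 - 20870) = 1/(-42859*1/19870 - 20870) = 1/(-42859/19870 - 20870) = 1/(-414729759/19870) = -19870/414729759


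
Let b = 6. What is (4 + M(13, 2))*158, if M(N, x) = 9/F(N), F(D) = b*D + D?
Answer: 58934/91 ≈ 647.63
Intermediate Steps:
F(D) = 7*D (F(D) = 6*D + D = 7*D)
M(N, x) = 9/(7*N) (M(N, x) = 9/((7*N)) = 9*(1/(7*N)) = 9/(7*N))
(4 + M(13, 2))*158 = (4 + (9/7)/13)*158 = (4 + (9/7)*(1/13))*158 = (4 + 9/91)*158 = (373/91)*158 = 58934/91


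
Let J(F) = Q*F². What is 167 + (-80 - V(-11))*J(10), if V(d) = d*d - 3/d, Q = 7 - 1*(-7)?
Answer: -3097763/11 ≈ -2.8162e+5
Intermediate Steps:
Q = 14 (Q = 7 + 7 = 14)
V(d) = d² - 3/d
J(F) = 14*F²
167 + (-80 - V(-11))*J(10) = 167 + (-80 - (-3 + (-11)³)/(-11))*(14*10²) = 167 + (-80 - (-1)*(-3 - 1331)/11)*(14*100) = 167 + (-80 - (-1)*(-1334)/11)*1400 = 167 + (-80 - 1*1334/11)*1400 = 167 + (-80 - 1334/11)*1400 = 167 - 2214/11*1400 = 167 - 3099600/11 = -3097763/11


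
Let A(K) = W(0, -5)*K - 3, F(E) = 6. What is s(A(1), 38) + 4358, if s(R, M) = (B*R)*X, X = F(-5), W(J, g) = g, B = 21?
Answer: 3350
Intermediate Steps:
X = 6
A(K) = -3 - 5*K (A(K) = -5*K - 3 = -3 - 5*K)
s(R, M) = 126*R (s(R, M) = (21*R)*6 = 126*R)
s(A(1), 38) + 4358 = 126*(-3 - 5*1) + 4358 = 126*(-3 - 5) + 4358 = 126*(-8) + 4358 = -1008 + 4358 = 3350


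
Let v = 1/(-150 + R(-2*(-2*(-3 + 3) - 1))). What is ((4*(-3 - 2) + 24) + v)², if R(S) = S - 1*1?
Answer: 354025/22201 ≈ 15.946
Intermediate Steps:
R(S) = -1 + S (R(S) = S - 1 = -1 + S)
v = -1/149 (v = 1/(-150 + (-1 - 2*(-2*(-3 + 3) - 1))) = 1/(-150 + (-1 - 2*(-2*0 - 1))) = 1/(-150 + (-1 - 2*(0 - 1))) = 1/(-150 + (-1 - 2*(-1))) = 1/(-150 + (-1 + 2)) = 1/(-150 + 1) = 1/(-149) = -1/149 ≈ -0.0067114)
((4*(-3 - 2) + 24) + v)² = ((4*(-3 - 2) + 24) - 1/149)² = ((4*(-5) + 24) - 1/149)² = ((-20 + 24) - 1/149)² = (4 - 1/149)² = (595/149)² = 354025/22201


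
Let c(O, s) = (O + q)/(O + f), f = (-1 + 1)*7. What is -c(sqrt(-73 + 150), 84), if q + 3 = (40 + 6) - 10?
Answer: -1 - 3*sqrt(77)/7 ≈ -4.7607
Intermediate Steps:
f = 0 (f = 0*7 = 0)
q = 33 (q = -3 + ((40 + 6) - 10) = -3 + (46 - 10) = -3 + 36 = 33)
c(O, s) = (33 + O)/O (c(O, s) = (O + 33)/(O + 0) = (33 + O)/O)
-c(sqrt(-73 + 150), 84) = -(33 + sqrt(-73 + 150))/(sqrt(-73 + 150)) = -(33 + sqrt(77))/(sqrt(77)) = -sqrt(77)/77*(33 + sqrt(77)) = -sqrt(77)*(33 + sqrt(77))/77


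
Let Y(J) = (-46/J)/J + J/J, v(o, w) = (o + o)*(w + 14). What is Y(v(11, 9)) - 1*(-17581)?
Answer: 97861411/5566 ≈ 17582.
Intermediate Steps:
v(o, w) = 2*o*(14 + w) (v(o, w) = (2*o)*(14 + w) = 2*o*(14 + w))
Y(J) = 1 - 46/J² (Y(J) = -46/J² + 1 = 1 - 46/J²)
Y(v(11, 9)) - 1*(-17581) = (1 - 46*1/(484*(14 + 9)²)) - 1*(-17581) = (1 - 46/(2*11*23)²) + 17581 = (1 - 46/506²) + 17581 = (1 - 46*1/256036) + 17581 = (1 - 1/5566) + 17581 = 5565/5566 + 17581 = 97861411/5566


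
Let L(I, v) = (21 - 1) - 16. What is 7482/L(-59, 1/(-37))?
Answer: 3741/2 ≈ 1870.5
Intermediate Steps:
L(I, v) = 4 (L(I, v) = 20 - 16 = 4)
7482/L(-59, 1/(-37)) = 7482/4 = 7482*(¼) = 3741/2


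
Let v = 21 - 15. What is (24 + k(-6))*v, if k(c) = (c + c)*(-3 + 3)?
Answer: 144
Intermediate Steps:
k(c) = 0 (k(c) = (2*c)*0 = 0)
v = 6
(24 + k(-6))*v = (24 + 0)*6 = 24*6 = 144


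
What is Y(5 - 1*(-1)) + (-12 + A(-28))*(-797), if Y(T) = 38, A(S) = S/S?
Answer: 8805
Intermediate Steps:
A(S) = 1
Y(5 - 1*(-1)) + (-12 + A(-28))*(-797) = 38 + (-12 + 1)*(-797) = 38 - 11*(-797) = 38 + 8767 = 8805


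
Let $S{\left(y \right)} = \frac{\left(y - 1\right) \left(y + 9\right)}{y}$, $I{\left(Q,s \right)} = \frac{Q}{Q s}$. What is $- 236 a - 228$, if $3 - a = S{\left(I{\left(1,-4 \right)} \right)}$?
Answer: $9389$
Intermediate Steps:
$I{\left(Q,s \right)} = \frac{1}{s}$ ($I{\left(Q,s \right)} = Q \frac{1}{Q s} = \frac{1}{s}$)
$S{\left(y \right)} = \frac{\left(-1 + y\right) \left(9 + y\right)}{y}$
$a = - \frac{163}{4}$ ($a = 3 - \left(8 + \frac{1}{-4} - \frac{9}{\frac{1}{-4}}\right) = 3 - \left(8 - \frac{1}{4} - \frac{9}{- \frac{1}{4}}\right) = 3 - \left(8 - \frac{1}{4} - -36\right) = 3 - \left(8 - \frac{1}{4} + 36\right) = 3 - \frac{175}{4} = - \frac{163}{4} \approx -40.75$)
$- 236 a - 228 = \left(-236\right) \left(- \frac{163}{4}\right) - 228 = 9617 - 228 = 9389$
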